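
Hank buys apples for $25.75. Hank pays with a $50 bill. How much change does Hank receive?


Start with the amount paid:
$50
Subtract the price:
$50 - $25.75 = $24.25

$24.25


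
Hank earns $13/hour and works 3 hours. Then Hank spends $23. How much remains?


Calculate earnings:
3 x $13 = $39
Subtract spending:
$39 - $23 = $16

$16


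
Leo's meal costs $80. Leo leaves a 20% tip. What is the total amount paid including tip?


Calculate the tip:
20% of $80 = $16
Add tip to meal cost:
$80 + $16 = $96

$96


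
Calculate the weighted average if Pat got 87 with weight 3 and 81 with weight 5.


Weighted sum:
3 x 87 + 5 x 81 = 666
Total weight:
3 + 5 = 8
Weighted average:
666 / 8 = 83.25

83.25


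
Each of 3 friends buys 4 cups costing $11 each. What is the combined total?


Cost per person:
4 x $11 = $44
Group total:
3 x $44 = $132

$132


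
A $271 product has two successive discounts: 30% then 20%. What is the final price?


First discount:
30% of $271 = $81.30
Price after first discount:
$271 - $81.30 = $189.70
Second discount:
20% of $189.70 = $37.94
Final price:
$189.70 - $37.94 = $151.76

$151.76


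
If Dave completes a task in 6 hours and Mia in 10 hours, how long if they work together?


Dave's rate: 1/6 of the job per hour
Mia's rate: 1/10 of the job per hour
Combined rate: 1/6 + 1/10 = 4/15 per hour
Time = 1 / (4/15) = 15/4 = 3.75 hours

3.75 hours


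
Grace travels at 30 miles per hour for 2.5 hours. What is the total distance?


Use the formula: distance = speed x time
Speed = 30 mph, Time = 2.5 hours
30 x 2.5 = 75 miles

75 miles


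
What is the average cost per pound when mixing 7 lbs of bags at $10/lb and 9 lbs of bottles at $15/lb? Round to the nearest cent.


Cost of bags:
7 x $10 = $70
Cost of bottles:
9 x $15 = $135
Total cost: $70 + $135 = $205
Total weight: 16 lbs
Average: $205 / 16 = $12.8125 ≈ $12.81/lb

$12.81/lb


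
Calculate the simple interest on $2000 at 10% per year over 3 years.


Use the formula I = P x R x T / 100
P x R x T = 2000 x 10 x 3 = 60000
I = 60000 / 100 = $600

$600


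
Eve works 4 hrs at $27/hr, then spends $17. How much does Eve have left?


Calculate earnings:
4 x $27 = $108
Subtract spending:
$108 - $17 = $91

$91


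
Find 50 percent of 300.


Convert percentage to decimal:
50% = 0.5
Multiply:
300 x 0.5 = 150

150


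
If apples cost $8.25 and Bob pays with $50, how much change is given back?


Start with the amount paid:
$50
Subtract the price:
$50 - $8.25 = $41.75

$41.75


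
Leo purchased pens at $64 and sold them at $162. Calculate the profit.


Selling price = $162
Cost price = $64
Profit = selling price - cost price:
Profit = $162 - $64 = $98

$98


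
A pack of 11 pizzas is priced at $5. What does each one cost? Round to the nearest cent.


Total cost: $5
Number of items: 11
Unit price: $5 / 11 = $0.4545... ≈ $0.45

$0.45


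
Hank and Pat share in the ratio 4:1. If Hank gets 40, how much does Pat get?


Find the multiplier:
40 / 4 = 10
Apply to Pat's share:
1 x 10 = 10

10


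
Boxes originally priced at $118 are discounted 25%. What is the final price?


Calculate the discount amount:
25% of $118 = $29.50
Subtract from original:
$118 - $29.50 = $88.50

$88.50


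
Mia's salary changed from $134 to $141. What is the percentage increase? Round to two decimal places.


Find the absolute change:
|141 - 134| = 7
Divide by original and multiply by 100:
7 / 134 x 100 = 5.2238...% ≈ 5.22%

5.22%


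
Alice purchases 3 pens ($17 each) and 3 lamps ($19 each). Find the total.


Cost of pens:
3 x $17 = $51
Cost of lamps:
3 x $19 = $57
Add both:
$51 + $57 = $108

$108


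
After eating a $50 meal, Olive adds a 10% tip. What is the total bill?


Calculate the tip:
10% of $50 = $5
Add tip to meal cost:
$50 + $5 = $55

$55


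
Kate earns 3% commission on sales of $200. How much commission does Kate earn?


Convert rate to decimal:
3% = 0.03
Multiply by sales:
$200 x 0.03 = $6

$6


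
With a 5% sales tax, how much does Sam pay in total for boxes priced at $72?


Calculate the tax:
5% of $72 = $3.60
Add tax to price:
$72 + $3.60 = $75.60

$75.60


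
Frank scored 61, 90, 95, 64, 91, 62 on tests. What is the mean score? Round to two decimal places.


Add the scores:
61 + 90 + 95 + 64 + 91 + 62 = 463
Divide by the number of tests:
463 / 6 = 77.1666... ≈ 77.17

77.17


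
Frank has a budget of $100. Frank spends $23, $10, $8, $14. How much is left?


Add up expenses:
$23 + $10 + $8 + $14 = $55
Subtract from budget:
$100 - $55 = $45

$45


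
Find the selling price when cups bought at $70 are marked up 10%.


Calculate the markup amount:
10% of $70 = $7
Add to cost:
$70 + $7 = $77

$77


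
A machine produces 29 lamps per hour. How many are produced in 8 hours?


Production rate: 29 lamps per hour
Time: 8 hours
Total: 29 x 8 = 232 lamps

232 lamps


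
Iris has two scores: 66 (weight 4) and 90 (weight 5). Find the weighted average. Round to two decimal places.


Weighted sum:
4 x 66 + 5 x 90 = 714
Total weight:
4 + 5 = 9
Weighted average:
714 / 9 = 79.3333... ≈ 79.33

79.33


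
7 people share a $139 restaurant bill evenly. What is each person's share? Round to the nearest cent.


Total bill: $139
Number of people: 7
Each pays: $139 / 7 = $19.8571... ≈ $19.86

$19.86


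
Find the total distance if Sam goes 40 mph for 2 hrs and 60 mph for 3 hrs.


Leg 1 distance:
40 x 2 = 80 miles
Leg 2 distance:
60 x 3 = 180 miles
Total distance:
80 + 180 = 260 miles

260 miles


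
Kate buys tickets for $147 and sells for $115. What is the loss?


Selling price = $115
Cost price = $147
Loss = cost price - selling price:
Loss = $147 - $115 = $32

$32


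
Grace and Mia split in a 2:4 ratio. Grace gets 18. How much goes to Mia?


Find the multiplier:
18 / 2 = 9
Apply to Mia's share:
4 x 9 = 36

36


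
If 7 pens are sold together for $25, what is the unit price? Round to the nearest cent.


Total cost: $25
Number of items: 7
Unit price: $25 / 7 = $3.5714... ≈ $3.57

$3.57


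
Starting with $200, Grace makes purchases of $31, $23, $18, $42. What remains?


Add up expenses:
$31 + $23 + $18 + $42 = $114
Subtract from budget:
$200 - $114 = $86

$86


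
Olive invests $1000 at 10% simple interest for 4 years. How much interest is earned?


Use the formula I = P x R x T / 100
P x R x T = 1000 x 10 x 4 = 40000
I = 40000 / 100 = $400

$400


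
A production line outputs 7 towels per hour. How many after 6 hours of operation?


Production rate: 7 towels per hour
Time: 6 hours
Total: 7 x 6 = 42 towels

42 towels


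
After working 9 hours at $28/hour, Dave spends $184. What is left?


Calculate earnings:
9 x $28 = $252
Subtract spending:
$252 - $184 = $68

$68


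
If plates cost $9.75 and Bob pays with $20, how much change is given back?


Start with the amount paid:
$20
Subtract the price:
$20 - $9.75 = $10.25

$10.25


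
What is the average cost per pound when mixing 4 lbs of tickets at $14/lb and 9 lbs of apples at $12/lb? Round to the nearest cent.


Cost of tickets:
4 x $14 = $56
Cost of apples:
9 x $12 = $108
Total cost: $56 + $108 = $164
Total weight: 13 lbs
Average: $164 / 13 = $12.6153... ≈ $12.62/lb

$12.62/lb


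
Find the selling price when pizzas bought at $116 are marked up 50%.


Calculate the markup amount:
50% of $116 = $58
Add to cost:
$116 + $58 = $174

$174


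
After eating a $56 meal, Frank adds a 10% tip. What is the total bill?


Calculate the tip:
10% of $56 = $5.60
Add tip to meal cost:
$56 + $5.60 = $61.60

$61.60


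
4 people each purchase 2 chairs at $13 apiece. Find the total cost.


Cost per person:
2 x $13 = $26
Group total:
4 x $26 = $104

$104


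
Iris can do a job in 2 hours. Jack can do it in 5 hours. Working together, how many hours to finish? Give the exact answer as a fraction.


Iris's rate: 1/2 of the job per hour
Jack's rate: 1/5 of the job per hour
Combined rate: 1/2 + 1/5 = 7/10 per hour
Time = 1 / (7/10) = 10/7 hours (≈ 1.43 hours)

10/7 hours


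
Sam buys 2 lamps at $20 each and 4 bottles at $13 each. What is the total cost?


Cost of lamps:
2 x $20 = $40
Cost of bottles:
4 x $13 = $52
Add both:
$40 + $52 = $92

$92


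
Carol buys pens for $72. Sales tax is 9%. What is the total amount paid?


Calculate the tax:
9% of $72 = $6.48
Add tax to price:
$72 + $6.48 = $78.48

$78.48


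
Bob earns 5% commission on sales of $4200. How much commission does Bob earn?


Convert rate to decimal:
5% = 0.05
Multiply by sales:
$4200 x 0.05 = $210

$210


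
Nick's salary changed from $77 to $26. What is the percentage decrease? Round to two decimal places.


Find the absolute change:
|26 - 77| = 51
Divide by original and multiply by 100:
51 / 77 x 100 = 66.2337...% ≈ 66.23%

66.23%


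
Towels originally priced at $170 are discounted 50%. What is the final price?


Calculate the discount amount:
50% of $170 = $85
Subtract from original:
$170 - $85 = $85

$85


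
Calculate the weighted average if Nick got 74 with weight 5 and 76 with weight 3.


Weighted sum:
5 x 74 + 3 x 76 = 598
Total weight:
5 + 3 = 8
Weighted average:
598 / 8 = 74.75

74.75


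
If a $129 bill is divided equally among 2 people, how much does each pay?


Total bill: $129
Number of people: 2
Each pays: $129 / 2 = $64.50

$64.50


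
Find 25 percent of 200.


Convert percentage to decimal:
25% = 0.25
Multiply:
200 x 0.25 = 50

50


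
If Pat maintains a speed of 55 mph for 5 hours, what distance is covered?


Use the formula: distance = speed x time
Speed = 55 mph, Time = 5 hours
55 x 5 = 275 miles

275 miles


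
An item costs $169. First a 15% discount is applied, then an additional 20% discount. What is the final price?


First discount:
15% of $169 = $25.35
Price after first discount:
$169 - $25.35 = $143.65
Second discount:
20% of $143.65 = $28.73
Final price:
$143.65 - $28.73 = $114.92

$114.92


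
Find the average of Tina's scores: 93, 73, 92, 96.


Add the scores:
93 + 73 + 92 + 96 = 354
Divide by the number of tests:
354 / 4 = 88.5

88.5


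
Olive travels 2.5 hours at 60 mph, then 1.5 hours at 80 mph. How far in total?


Leg 1 distance:
60 x 2.5 = 150 miles
Leg 2 distance:
80 x 1.5 = 120 miles
Total distance:
150 + 120 = 270 miles

270 miles


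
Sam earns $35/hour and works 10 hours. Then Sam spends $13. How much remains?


Calculate earnings:
10 x $35 = $350
Subtract spending:
$350 - $13 = $337

$337


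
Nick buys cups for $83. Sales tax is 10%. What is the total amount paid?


Calculate the tax:
10% of $83 = $8.30
Add tax to price:
$83 + $8.30 = $91.30

$91.30


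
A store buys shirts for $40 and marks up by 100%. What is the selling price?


Calculate the markup amount:
100% of $40 = $40
Add to cost:
$40 + $40 = $80

$80


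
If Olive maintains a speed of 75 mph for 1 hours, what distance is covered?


Use the formula: distance = speed x time
Speed = 75 mph, Time = 1 hours
75 x 1 = 75 miles

75 miles


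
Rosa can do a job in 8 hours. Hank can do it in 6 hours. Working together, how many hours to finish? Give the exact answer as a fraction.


Rosa's rate: 1/8 of the job per hour
Hank's rate: 1/6 of the job per hour
Combined rate: 1/8 + 1/6 = 7/24 per hour
Time = 1 / (7/24) = 24/7 hours (≈ 3.43 hours)

24/7 hours


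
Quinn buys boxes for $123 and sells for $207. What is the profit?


Selling price = $207
Cost price = $123
Profit = selling price - cost price:
Profit = $207 - $123 = $84

$84


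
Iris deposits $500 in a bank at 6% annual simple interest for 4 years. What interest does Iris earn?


Use the formula I = P x R x T / 100
P x R x T = 500 x 6 x 4 = 12000
I = 12000 / 100 = $120

$120


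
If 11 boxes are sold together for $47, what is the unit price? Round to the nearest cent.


Total cost: $47
Number of items: 11
Unit price: $47 / 11 = $4.2727... ≈ $4.27

$4.27


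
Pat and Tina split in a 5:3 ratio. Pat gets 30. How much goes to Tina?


Find the multiplier:
30 / 5 = 6
Apply to Tina's share:
3 x 6 = 18

18


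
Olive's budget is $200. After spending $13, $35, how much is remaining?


Add up expenses:
$13 + $35 = $48
Subtract from budget:
$200 - $48 = $152

$152


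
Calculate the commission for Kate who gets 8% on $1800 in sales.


Convert rate to decimal:
8% = 0.08
Multiply by sales:
$1800 x 0.08 = $144

$144


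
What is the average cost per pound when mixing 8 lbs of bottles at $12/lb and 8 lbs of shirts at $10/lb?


Cost of bottles:
8 x $12 = $96
Cost of shirts:
8 x $10 = $80
Total cost: $96 + $80 = $176
Total weight: 16 lbs
Average: $176 / 16 = $11/lb

$11/lb


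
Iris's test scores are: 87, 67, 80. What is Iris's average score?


Add the scores:
87 + 67 + 80 = 234
Divide by the number of tests:
234 / 3 = 78

78


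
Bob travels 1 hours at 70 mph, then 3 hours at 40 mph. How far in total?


Leg 1 distance:
70 x 1 = 70 miles
Leg 2 distance:
40 x 3 = 120 miles
Total distance:
70 + 120 = 190 miles

190 miles


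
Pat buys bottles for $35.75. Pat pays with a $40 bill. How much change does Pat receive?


Start with the amount paid:
$40
Subtract the price:
$40 - $35.75 = $4.25

$4.25


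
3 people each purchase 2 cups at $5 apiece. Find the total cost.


Cost per person:
2 x $5 = $10
Group total:
3 x $10 = $30

$30


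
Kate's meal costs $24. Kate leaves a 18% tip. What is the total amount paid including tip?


Calculate the tip:
18% of $24 = $4.32
Add tip to meal cost:
$24 + $4.32 = $28.32

$28.32


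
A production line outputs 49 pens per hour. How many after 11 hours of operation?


Production rate: 49 pens per hour
Time: 11 hours
Total: 49 x 11 = 539 pens

539 pens


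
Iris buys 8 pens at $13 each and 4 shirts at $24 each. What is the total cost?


Cost of pens:
8 x $13 = $104
Cost of shirts:
4 x $24 = $96
Add both:
$104 + $96 = $200

$200


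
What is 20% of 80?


Convert percentage to decimal:
20% = 0.2
Multiply:
80 x 0.2 = 16

16


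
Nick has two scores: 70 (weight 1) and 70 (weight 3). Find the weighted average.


Weighted sum:
1 x 70 + 3 x 70 = 280
Total weight:
1 + 3 = 4
Weighted average:
280 / 4 = 70

70


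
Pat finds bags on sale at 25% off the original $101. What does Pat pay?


Calculate the discount amount:
25% of $101 = $25.25
Subtract from original:
$101 - $25.25 = $75.75

$75.75


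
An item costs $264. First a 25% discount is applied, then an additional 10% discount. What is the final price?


First discount:
25% of $264 = $66
Price after first discount:
$264 - $66 = $198
Second discount:
10% of $198 = $19.80
Final price:
$198 - $19.80 = $178.20

$178.20


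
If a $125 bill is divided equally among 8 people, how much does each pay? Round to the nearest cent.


Total bill: $125
Number of people: 8
Each pays: $125 / 8 = $15.625 ≈ $15.63

$15.63


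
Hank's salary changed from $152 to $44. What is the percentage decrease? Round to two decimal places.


Find the absolute change:
|44 - 152| = 108
Divide by original and multiply by 100:
108 / 152 x 100 = 71.0526...% ≈ 71.05%

71.05%


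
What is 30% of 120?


Convert percentage to decimal:
30% = 0.3
Multiply:
120 x 0.3 = 36

36


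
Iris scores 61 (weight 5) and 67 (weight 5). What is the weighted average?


Weighted sum:
5 x 61 + 5 x 67 = 640
Total weight:
5 + 5 = 10
Weighted average:
640 / 10 = 64

64


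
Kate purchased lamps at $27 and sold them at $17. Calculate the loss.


Selling price = $17
Cost price = $27
Loss = cost price - selling price:
Loss = $27 - $17 = $10

$10


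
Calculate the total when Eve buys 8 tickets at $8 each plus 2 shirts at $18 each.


Cost of tickets:
8 x $8 = $64
Cost of shirts:
2 x $18 = $36
Add both:
$64 + $36 = $100

$100


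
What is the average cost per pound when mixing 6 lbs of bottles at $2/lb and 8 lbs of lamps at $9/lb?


Cost of bottles:
6 x $2 = $12
Cost of lamps:
8 x $9 = $72
Total cost: $12 + $72 = $84
Total weight: 14 lbs
Average: $84 / 14 = $6/lb

$6/lb


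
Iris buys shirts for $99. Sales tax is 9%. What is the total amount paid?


Calculate the tax:
9% of $99 = $8.91
Add tax to price:
$99 + $8.91 = $107.91

$107.91


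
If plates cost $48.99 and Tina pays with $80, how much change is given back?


Start with the amount paid:
$80
Subtract the price:
$80 - $48.99 = $31.01

$31.01


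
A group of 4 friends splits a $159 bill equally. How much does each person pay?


Total bill: $159
Number of people: 4
Each pays: $159 / 4 = $39.75

$39.75


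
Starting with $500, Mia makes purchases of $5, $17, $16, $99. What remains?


Add up expenses:
$5 + $17 + $16 + $99 = $137
Subtract from budget:
$500 - $137 = $363

$363


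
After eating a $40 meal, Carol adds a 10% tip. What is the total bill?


Calculate the tip:
10% of $40 = $4
Add tip to meal cost:
$40 + $4 = $44

$44


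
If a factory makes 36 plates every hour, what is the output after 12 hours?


Production rate: 36 plates per hour
Time: 12 hours
Total: 36 x 12 = 432 plates

432 plates


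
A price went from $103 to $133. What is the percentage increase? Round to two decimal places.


Find the absolute change:
|133 - 103| = 30
Divide by original and multiply by 100:
30 / 103 x 100 = 29.1262...% ≈ 29.13%

29.13%


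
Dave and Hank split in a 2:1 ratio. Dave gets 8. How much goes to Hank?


Find the multiplier:
8 / 2 = 4
Apply to Hank's share:
1 x 4 = 4

4


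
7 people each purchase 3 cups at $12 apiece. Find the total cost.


Cost per person:
3 x $12 = $36
Group total:
7 x $36 = $252

$252


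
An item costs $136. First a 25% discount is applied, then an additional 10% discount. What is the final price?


First discount:
25% of $136 = $34
Price after first discount:
$136 - $34 = $102
Second discount:
10% of $102 = $10.20
Final price:
$102 - $10.20 = $91.80

$91.80


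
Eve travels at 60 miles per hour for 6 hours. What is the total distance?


Use the formula: distance = speed x time
Speed = 60 mph, Time = 6 hours
60 x 6 = 360 miles

360 miles


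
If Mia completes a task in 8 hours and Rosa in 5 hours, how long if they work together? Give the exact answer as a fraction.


Mia's rate: 1/8 of the job per hour
Rosa's rate: 1/5 of the job per hour
Combined rate: 1/8 + 1/5 = 13/40 per hour
Time = 1 / (13/40) = 40/13 hours (≈ 3.08 hours)

40/13 hours


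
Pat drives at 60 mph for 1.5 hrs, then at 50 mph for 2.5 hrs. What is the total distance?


Leg 1 distance:
60 x 1.5 = 90 miles
Leg 2 distance:
50 x 2.5 = 125 miles
Total distance:
90 + 125 = 215 miles

215 miles


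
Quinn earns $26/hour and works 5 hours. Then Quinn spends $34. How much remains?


Calculate earnings:
5 x $26 = $130
Subtract spending:
$130 - $34 = $96

$96


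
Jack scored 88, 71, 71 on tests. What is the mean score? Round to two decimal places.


Add the scores:
88 + 71 + 71 = 230
Divide by the number of tests:
230 / 3 = 76.6666... ≈ 76.67

76.67


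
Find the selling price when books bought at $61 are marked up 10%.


Calculate the markup amount:
10% of $61 = $6.10
Add to cost:
$61 + $6.10 = $67.10

$67.10


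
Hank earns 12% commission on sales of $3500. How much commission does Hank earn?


Convert rate to decimal:
12% = 0.12
Multiply by sales:
$3500 x 0.12 = $420

$420


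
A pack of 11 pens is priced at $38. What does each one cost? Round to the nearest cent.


Total cost: $38
Number of items: 11
Unit price: $38 / 11 = $3.4545... ≈ $3.45

$3.45


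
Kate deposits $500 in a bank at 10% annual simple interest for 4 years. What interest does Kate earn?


Use the formula I = P x R x T / 100
P x R x T = 500 x 10 x 4 = 20000
I = 20000 / 100 = $200

$200


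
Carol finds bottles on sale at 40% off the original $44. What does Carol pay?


Calculate the discount amount:
40% of $44 = $17.60
Subtract from original:
$44 - $17.60 = $26.40

$26.40


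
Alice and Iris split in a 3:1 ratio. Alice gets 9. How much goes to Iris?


Find the multiplier:
9 / 3 = 3
Apply to Iris's share:
1 x 3 = 3

3


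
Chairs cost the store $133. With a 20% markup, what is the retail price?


Calculate the markup amount:
20% of $133 = $26.60
Add to cost:
$133 + $26.60 = $159.60

$159.60


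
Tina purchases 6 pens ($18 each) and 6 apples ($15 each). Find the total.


Cost of pens:
6 x $18 = $108
Cost of apples:
6 x $15 = $90
Add both:
$108 + $90 = $198

$198


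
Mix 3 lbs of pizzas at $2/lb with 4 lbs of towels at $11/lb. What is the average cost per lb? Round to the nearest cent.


Cost of pizzas:
3 x $2 = $6
Cost of towels:
4 x $11 = $44
Total cost: $6 + $44 = $50
Total weight: 7 lbs
Average: $50 / 7 = $7.1428... ≈ $7.14/lb

$7.14/lb


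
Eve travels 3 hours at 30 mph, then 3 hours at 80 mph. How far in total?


Leg 1 distance:
30 x 3 = 90 miles
Leg 2 distance:
80 x 3 = 240 miles
Total distance:
90 + 240 = 330 miles

330 miles


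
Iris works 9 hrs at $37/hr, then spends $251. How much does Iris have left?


Calculate earnings:
9 x $37 = $333
Subtract spending:
$333 - $251 = $82

$82


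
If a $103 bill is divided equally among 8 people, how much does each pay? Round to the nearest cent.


Total bill: $103
Number of people: 8
Each pays: $103 / 8 = $12.875 ≈ $12.88

$12.88


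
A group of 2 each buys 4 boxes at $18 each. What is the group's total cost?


Cost per person:
4 x $18 = $72
Group total:
2 x $72 = $144

$144


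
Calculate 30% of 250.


Convert percentage to decimal:
30% = 0.3
Multiply:
250 x 0.3 = 75

75


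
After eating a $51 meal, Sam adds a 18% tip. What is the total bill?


Calculate the tip:
18% of $51 = $9.18
Add tip to meal cost:
$51 + $9.18 = $60.18

$60.18


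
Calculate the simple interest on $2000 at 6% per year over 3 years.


Use the formula I = P x R x T / 100
P x R x T = 2000 x 6 x 3 = 36000
I = 36000 / 100 = $360

$360


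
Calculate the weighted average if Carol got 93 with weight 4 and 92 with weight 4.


Weighted sum:
4 x 93 + 4 x 92 = 740
Total weight:
4 + 4 = 8
Weighted average:
740 / 8 = 92.5

92.5


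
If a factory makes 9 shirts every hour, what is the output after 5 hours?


Production rate: 9 shirts per hour
Time: 5 hours
Total: 9 x 5 = 45 shirts

45 shirts


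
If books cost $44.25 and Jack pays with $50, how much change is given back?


Start with the amount paid:
$50
Subtract the price:
$50 - $44.25 = $5.75

$5.75


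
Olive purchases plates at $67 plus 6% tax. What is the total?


Calculate the tax:
6% of $67 = $4.02
Add tax to price:
$67 + $4.02 = $71.02

$71.02


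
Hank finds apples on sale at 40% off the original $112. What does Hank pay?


Calculate the discount amount:
40% of $112 = $44.80
Subtract from original:
$112 - $44.80 = $67.20

$67.20


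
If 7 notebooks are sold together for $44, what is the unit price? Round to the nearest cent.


Total cost: $44
Number of items: 7
Unit price: $44 / 7 = $6.2857... ≈ $6.29

$6.29


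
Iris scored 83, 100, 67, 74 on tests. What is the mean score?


Add the scores:
83 + 100 + 67 + 74 = 324
Divide by the number of tests:
324 / 4 = 81

81


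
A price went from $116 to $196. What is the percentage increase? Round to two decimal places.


Find the absolute change:
|196 - 116| = 80
Divide by original and multiply by 100:
80 / 116 x 100 = 68.9655...% ≈ 68.97%

68.97%


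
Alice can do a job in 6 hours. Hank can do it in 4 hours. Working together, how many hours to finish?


Alice's rate: 1/6 of the job per hour
Hank's rate: 1/4 of the job per hour
Combined rate: 1/6 + 1/4 = 5/12 per hour
Time = 1 / (5/12) = 12/5 = 2.4 hours

2.4 hours


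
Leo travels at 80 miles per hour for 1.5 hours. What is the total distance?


Use the formula: distance = speed x time
Speed = 80 mph, Time = 1.5 hours
80 x 1.5 = 120 miles

120 miles


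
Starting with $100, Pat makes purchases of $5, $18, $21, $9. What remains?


Add up expenses:
$5 + $18 + $21 + $9 = $53
Subtract from budget:
$100 - $53 = $47

$47


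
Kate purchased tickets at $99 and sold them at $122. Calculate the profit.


Selling price = $122
Cost price = $99
Profit = selling price - cost price:
Profit = $122 - $99 = $23

$23


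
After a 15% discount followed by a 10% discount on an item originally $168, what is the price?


First discount:
15% of $168 = $25.20
Price after first discount:
$168 - $25.20 = $142.80
Second discount:
10% of $142.80 = $14.28
Final price:
$142.80 - $14.28 = $128.52

$128.52


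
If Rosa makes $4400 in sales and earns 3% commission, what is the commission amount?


Convert rate to decimal:
3% = 0.03
Multiply by sales:
$4400 x 0.03 = $132

$132


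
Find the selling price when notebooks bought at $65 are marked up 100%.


Calculate the markup amount:
100% of $65 = $65
Add to cost:
$65 + $65 = $130

$130


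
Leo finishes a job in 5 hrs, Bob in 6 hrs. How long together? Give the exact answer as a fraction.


Leo's rate: 1/5 of the job per hour
Bob's rate: 1/6 of the job per hour
Combined rate: 1/5 + 1/6 = 11/30 per hour
Time = 1 / (11/30) = 30/11 hours (≈ 2.73 hours)

30/11 hours


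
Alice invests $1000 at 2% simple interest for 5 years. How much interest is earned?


Use the formula I = P x R x T / 100
P x R x T = 1000 x 2 x 5 = 10000
I = 10000 / 100 = $100

$100


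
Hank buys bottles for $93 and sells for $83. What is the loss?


Selling price = $83
Cost price = $93
Loss = cost price - selling price:
Loss = $93 - $83 = $10

$10


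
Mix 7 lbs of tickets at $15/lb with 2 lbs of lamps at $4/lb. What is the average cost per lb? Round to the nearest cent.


Cost of tickets:
7 x $15 = $105
Cost of lamps:
2 x $4 = $8
Total cost: $105 + $8 = $113
Total weight: 9 lbs
Average: $113 / 9 = $12.5555... ≈ $12.56/lb

$12.56/lb


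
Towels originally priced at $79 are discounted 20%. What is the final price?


Calculate the discount amount:
20% of $79 = $15.80
Subtract from original:
$79 - $15.80 = $63.20

$63.20


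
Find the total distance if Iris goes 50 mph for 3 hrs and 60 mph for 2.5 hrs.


Leg 1 distance:
50 x 3 = 150 miles
Leg 2 distance:
60 x 2.5 = 150 miles
Total distance:
150 + 150 = 300 miles

300 miles


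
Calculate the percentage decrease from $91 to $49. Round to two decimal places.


Find the absolute change:
|49 - 91| = 42
Divide by original and multiply by 100:
42 / 91 x 100 = 46.1538...% ≈ 46.15%

46.15%


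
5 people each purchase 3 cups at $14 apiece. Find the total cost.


Cost per person:
3 x $14 = $42
Group total:
5 x $42 = $210

$210


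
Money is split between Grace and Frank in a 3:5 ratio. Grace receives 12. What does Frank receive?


Find the multiplier:
12 / 3 = 4
Apply to Frank's share:
5 x 4 = 20

20


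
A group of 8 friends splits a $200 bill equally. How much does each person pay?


Total bill: $200
Number of people: 8
Each pays: $200 / 8 = $25

$25


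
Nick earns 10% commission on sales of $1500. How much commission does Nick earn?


Convert rate to decimal:
10% = 0.1
Multiply by sales:
$1500 x 0.1 = $150

$150


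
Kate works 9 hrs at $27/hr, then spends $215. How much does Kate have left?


Calculate earnings:
9 x $27 = $243
Subtract spending:
$243 - $215 = $28

$28


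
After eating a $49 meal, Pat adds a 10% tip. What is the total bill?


Calculate the tip:
10% of $49 = $4.90
Add tip to meal cost:
$49 + $4.90 = $53.90

$53.90


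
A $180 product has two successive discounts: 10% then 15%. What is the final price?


First discount:
10% of $180 = $18
Price after first discount:
$180 - $18 = $162
Second discount:
15% of $162 = $24.30
Final price:
$162 - $24.30 = $137.70

$137.70


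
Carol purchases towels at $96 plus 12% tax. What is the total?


Calculate the tax:
12% of $96 = $11.52
Add tax to price:
$96 + $11.52 = $107.52

$107.52


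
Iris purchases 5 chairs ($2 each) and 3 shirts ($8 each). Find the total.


Cost of chairs:
5 x $2 = $10
Cost of shirts:
3 x $8 = $24
Add both:
$10 + $24 = $34

$34


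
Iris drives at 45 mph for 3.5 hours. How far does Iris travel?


Use the formula: distance = speed x time
Speed = 45 mph, Time = 3.5 hours
45 x 3.5 = 157.5 miles

157.5 miles


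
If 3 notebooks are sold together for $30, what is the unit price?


Total cost: $30
Number of items: 3
Unit price: $30 / 3 = $10

$10


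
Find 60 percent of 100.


Convert percentage to decimal:
60% = 0.6
Multiply:
100 x 0.6 = 60

60


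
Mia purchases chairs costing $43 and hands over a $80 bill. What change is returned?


Start with the amount paid:
$80
Subtract the price:
$80 - $43 = $37

$37


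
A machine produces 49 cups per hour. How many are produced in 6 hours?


Production rate: 49 cups per hour
Time: 6 hours
Total: 49 x 6 = 294 cups

294 cups


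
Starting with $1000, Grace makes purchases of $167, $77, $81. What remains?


Add up expenses:
$167 + $77 + $81 = $325
Subtract from budget:
$1000 - $325 = $675

$675


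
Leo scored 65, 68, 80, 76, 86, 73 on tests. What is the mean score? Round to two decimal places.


Add the scores:
65 + 68 + 80 + 76 + 86 + 73 = 448
Divide by the number of tests:
448 / 6 = 74.6666... ≈ 74.67

74.67


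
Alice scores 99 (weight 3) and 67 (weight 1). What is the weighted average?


Weighted sum:
3 x 99 + 1 x 67 = 364
Total weight:
3 + 1 = 4
Weighted average:
364 / 4 = 91

91


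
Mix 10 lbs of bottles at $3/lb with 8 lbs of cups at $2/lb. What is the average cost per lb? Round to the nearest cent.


Cost of bottles:
10 x $3 = $30
Cost of cups:
8 x $2 = $16
Total cost: $30 + $16 = $46
Total weight: 18 lbs
Average: $46 / 18 = $2.5555... ≈ $2.56/lb

$2.56/lb


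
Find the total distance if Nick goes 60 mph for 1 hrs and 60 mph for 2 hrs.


Leg 1 distance:
60 x 1 = 60 miles
Leg 2 distance:
60 x 2 = 120 miles
Total distance:
60 + 120 = 180 miles

180 miles


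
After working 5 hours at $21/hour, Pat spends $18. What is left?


Calculate earnings:
5 x $21 = $105
Subtract spending:
$105 - $18 = $87

$87


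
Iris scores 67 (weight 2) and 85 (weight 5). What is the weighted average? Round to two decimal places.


Weighted sum:
2 x 67 + 5 x 85 = 559
Total weight:
2 + 5 = 7
Weighted average:
559 / 7 = 79.8571... ≈ 79.86

79.86


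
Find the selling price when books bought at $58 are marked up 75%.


Calculate the markup amount:
75% of $58 = $43.50
Add to cost:
$58 + $43.50 = $101.50

$101.50


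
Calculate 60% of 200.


Convert percentage to decimal:
60% = 0.6
Multiply:
200 x 0.6 = 120

120


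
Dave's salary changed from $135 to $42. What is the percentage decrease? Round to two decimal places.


Find the absolute change:
|42 - 135| = 93
Divide by original and multiply by 100:
93 / 135 x 100 = 68.8888...% ≈ 68.89%

68.89%


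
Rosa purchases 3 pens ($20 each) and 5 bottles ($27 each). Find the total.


Cost of pens:
3 x $20 = $60
Cost of bottles:
5 x $27 = $135
Add both:
$60 + $135 = $195

$195


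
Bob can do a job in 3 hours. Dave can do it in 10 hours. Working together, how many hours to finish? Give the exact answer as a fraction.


Bob's rate: 1/3 of the job per hour
Dave's rate: 1/10 of the job per hour
Combined rate: 1/3 + 1/10 = 13/30 per hour
Time = 1 / (13/30) = 30/13 hours (≈ 2.31 hours)

30/13 hours


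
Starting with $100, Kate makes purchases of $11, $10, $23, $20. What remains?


Add up expenses:
$11 + $10 + $23 + $20 = $64
Subtract from budget:
$100 - $64 = $36

$36


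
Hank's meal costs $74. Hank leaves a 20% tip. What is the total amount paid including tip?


Calculate the tip:
20% of $74 = $14.80
Add tip to meal cost:
$74 + $14.80 = $88.80

$88.80


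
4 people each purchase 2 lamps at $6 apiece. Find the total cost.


Cost per person:
2 x $6 = $12
Group total:
4 x $12 = $48

$48


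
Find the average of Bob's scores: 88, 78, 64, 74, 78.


Add the scores:
88 + 78 + 64 + 74 + 78 = 382
Divide by the number of tests:
382 / 5 = 76.4

76.4


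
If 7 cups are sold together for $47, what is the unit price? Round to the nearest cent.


Total cost: $47
Number of items: 7
Unit price: $47 / 7 = $6.7142... ≈ $6.71

$6.71


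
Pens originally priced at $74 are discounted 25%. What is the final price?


Calculate the discount amount:
25% of $74 = $18.50
Subtract from original:
$74 - $18.50 = $55.50

$55.50


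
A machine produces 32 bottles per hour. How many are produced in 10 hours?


Production rate: 32 bottles per hour
Time: 10 hours
Total: 32 x 10 = 320 bottles

320 bottles


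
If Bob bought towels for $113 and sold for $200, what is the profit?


Selling price = $200
Cost price = $113
Profit = selling price - cost price:
Profit = $200 - $113 = $87

$87


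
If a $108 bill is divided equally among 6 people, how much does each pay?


Total bill: $108
Number of people: 6
Each pays: $108 / 6 = $18

$18


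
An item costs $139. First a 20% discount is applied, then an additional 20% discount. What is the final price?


First discount:
20% of $139 = $27.80
Price after first discount:
$139 - $27.80 = $111.20
Second discount:
20% of $111.20 = $22.24
Final price:
$111.20 - $22.24 = $88.96

$88.96


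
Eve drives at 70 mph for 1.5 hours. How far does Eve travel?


Use the formula: distance = speed x time
Speed = 70 mph, Time = 1.5 hours
70 x 1.5 = 105 miles

105 miles


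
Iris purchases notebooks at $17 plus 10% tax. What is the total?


Calculate the tax:
10% of $17 = $1.70
Add tax to price:
$17 + $1.70 = $18.70

$18.70


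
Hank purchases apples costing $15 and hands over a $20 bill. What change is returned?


Start with the amount paid:
$20
Subtract the price:
$20 - $15 = $5

$5


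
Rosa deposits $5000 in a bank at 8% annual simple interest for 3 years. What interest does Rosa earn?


Use the formula I = P x R x T / 100
P x R x T = 5000 x 8 x 3 = 120000
I = 120000 / 100 = $1200

$1200


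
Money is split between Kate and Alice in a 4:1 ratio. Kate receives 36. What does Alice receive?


Find the multiplier:
36 / 4 = 9
Apply to Alice's share:
1 x 9 = 9

9


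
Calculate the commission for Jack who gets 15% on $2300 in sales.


Convert rate to decimal:
15% = 0.15
Multiply by sales:
$2300 x 0.15 = $345

$345


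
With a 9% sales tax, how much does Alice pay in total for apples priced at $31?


Calculate the tax:
9% of $31 = $2.79
Add tax to price:
$31 + $2.79 = $33.79

$33.79


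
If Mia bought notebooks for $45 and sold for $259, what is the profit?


Selling price = $259
Cost price = $45
Profit = selling price - cost price:
Profit = $259 - $45 = $214

$214


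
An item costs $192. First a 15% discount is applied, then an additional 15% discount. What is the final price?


First discount:
15% of $192 = $28.80
Price after first discount:
$192 - $28.80 = $163.20
Second discount:
15% of $163.20 = $24.48
Final price:
$163.20 - $24.48 = $138.72

$138.72


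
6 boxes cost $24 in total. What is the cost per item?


Total cost: $24
Number of items: 6
Unit price: $24 / 6 = $4

$4


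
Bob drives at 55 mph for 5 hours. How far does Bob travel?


Use the formula: distance = speed x time
Speed = 55 mph, Time = 5 hours
55 x 5 = 275 miles

275 miles


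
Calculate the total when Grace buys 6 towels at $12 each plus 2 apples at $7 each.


Cost of towels:
6 x $12 = $72
Cost of apples:
2 x $7 = $14
Add both:
$72 + $14 = $86

$86


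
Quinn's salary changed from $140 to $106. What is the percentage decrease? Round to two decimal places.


Find the absolute change:
|106 - 140| = 34
Divide by original and multiply by 100:
34 / 140 x 100 = 24.2857...% ≈ 24.29%

24.29%


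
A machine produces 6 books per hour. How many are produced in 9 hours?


Production rate: 6 books per hour
Time: 9 hours
Total: 6 x 9 = 54 books

54 books


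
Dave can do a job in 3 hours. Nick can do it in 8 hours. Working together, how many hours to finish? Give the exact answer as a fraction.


Dave's rate: 1/3 of the job per hour
Nick's rate: 1/8 of the job per hour
Combined rate: 1/3 + 1/8 = 11/24 per hour
Time = 1 / (11/24) = 24/11 hours (≈ 2.18 hours)

24/11 hours


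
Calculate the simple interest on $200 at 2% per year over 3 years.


Use the formula I = P x R x T / 100
P x R x T = 200 x 2 x 3 = 1200
I = 1200 / 100 = $12

$12


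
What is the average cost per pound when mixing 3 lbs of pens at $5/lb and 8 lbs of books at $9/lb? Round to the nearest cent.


Cost of pens:
3 x $5 = $15
Cost of books:
8 x $9 = $72
Total cost: $15 + $72 = $87
Total weight: 11 lbs
Average: $87 / 11 = $7.9090... ≈ $7.91/lb

$7.91/lb


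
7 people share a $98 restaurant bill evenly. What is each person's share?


Total bill: $98
Number of people: 7
Each pays: $98 / 7 = $14

$14


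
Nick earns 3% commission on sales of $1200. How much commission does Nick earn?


Convert rate to decimal:
3% = 0.03
Multiply by sales:
$1200 x 0.03 = $36

$36


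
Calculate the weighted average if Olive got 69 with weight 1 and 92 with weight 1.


Weighted sum:
1 x 69 + 1 x 92 = 161
Total weight:
1 + 1 = 2
Weighted average:
161 / 2 = 80.5

80.5


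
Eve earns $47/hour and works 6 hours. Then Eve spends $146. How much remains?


Calculate earnings:
6 x $47 = $282
Subtract spending:
$282 - $146 = $136

$136


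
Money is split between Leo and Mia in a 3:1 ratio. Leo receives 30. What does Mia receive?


Find the multiplier:
30 / 3 = 10
Apply to Mia's share:
1 x 10 = 10

10


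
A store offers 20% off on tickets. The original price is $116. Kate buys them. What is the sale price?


Calculate the discount amount:
20% of $116 = $23.20
Subtract from original:
$116 - $23.20 = $92.80

$92.80


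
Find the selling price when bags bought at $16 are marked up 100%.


Calculate the markup amount:
100% of $16 = $16
Add to cost:
$16 + $16 = $32

$32


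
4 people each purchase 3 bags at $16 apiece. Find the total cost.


Cost per person:
3 x $16 = $48
Group total:
4 x $48 = $192

$192


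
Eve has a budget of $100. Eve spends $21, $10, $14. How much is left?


Add up expenses:
$21 + $10 + $14 = $45
Subtract from budget:
$100 - $45 = $55

$55


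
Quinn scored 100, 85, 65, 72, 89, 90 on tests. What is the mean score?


Add the scores:
100 + 85 + 65 + 72 + 89 + 90 = 501
Divide by the number of tests:
501 / 6 = 83.5

83.5


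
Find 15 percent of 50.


Convert percentage to decimal:
15% = 0.15
Multiply:
50 x 0.15 = 7.5

7.5


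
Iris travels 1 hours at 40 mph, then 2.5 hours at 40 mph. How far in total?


Leg 1 distance:
40 x 1 = 40 miles
Leg 2 distance:
40 x 2.5 = 100 miles
Total distance:
40 + 100 = 140 miles

140 miles


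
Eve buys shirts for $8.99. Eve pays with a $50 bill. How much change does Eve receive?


Start with the amount paid:
$50
Subtract the price:
$50 - $8.99 = $41.01

$41.01


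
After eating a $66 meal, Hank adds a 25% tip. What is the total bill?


Calculate the tip:
25% of $66 = $16.50
Add tip to meal cost:
$66 + $16.50 = $82.50

$82.50


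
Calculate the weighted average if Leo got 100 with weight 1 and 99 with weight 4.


Weighted sum:
1 x 100 + 4 x 99 = 496
Total weight:
1 + 4 = 5
Weighted average:
496 / 5 = 99.2

99.2


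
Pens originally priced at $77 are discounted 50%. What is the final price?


Calculate the discount amount:
50% of $77 = $38.50
Subtract from original:
$77 - $38.50 = $38.50

$38.50
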